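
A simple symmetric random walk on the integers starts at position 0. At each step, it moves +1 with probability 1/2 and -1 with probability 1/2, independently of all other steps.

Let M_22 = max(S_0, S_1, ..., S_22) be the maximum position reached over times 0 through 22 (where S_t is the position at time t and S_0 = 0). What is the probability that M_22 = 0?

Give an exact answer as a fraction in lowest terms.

Answer: 88179/524288

Derivation:
Let M_22 = max(S_0,...,S_22). Use the reflection principle: for j ≥ 1, #{paths with M_22 ≥ j} = #{S_22 ≥ j} + #{S_22 ≥ j+1}.
P(M_22 ≥ 0) = 1 since S_0 = 0, so #{M_22 ≥ 0} = 4194304.
#{M_22 ≥ 1} = #{S_22 ≥ 1} + #{S_22 ≥ 2} = 1744436 + 1744436 = 3488872.
#{M_22 = 0} = 4194304 - 3488872 = 705432.
P(M_22 = 0) = 705432/4194304 = 88179/524288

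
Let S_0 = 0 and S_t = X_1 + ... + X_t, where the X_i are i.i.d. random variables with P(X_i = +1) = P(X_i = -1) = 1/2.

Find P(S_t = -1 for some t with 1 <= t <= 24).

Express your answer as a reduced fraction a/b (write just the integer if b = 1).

Count via complement. Let g(t,s) = #length-t paths at position s with S_1..S_t all ≠ -1.
g(t,s) = g(t-1,s-1) + g(t-1,s+1) for s ≠ -1; g(t,-1) = 0.
t=0: g(0,0)=1
t=1: g(1,1)=1
t=2: g(2,0)=1 g(2,2)=1
t=3: g(3,1)=2 g(3,3)=1
t=4: g(4,0)=2 g(4,2)=3 g(4,4)=1
t=5: g(5,1)=5 g(5,3)=4 g(5,5)=1
t=6: g(6,0)=5 g(6,2)=9 g(6,4)=5 g(6,6)=1
t=7: g(7,1)=14 g(7,3)=14 g(7,5)=6 g(7,7)=1
t=8: g(8,0)=14 g(8,2)=28 g(8,4)=20 g(8,6)=7 g(8,8)=1
t=9: g(9,1)=42 g(9,3)=48 g(9,5)=27 g(9,7)=8 g(9,9)=1
t=10: g(10,0)=42 g(10,2)=90 g(10,4)=75 g(10,6)=35 g(10,8)=9 g(10,10)=1
t=11: g(11,1)=132 g(11,3)=165 g(11,5)=110 g(11,7)=44 g(11,9)=10 g(11,11)=1
t=12: g(12,0)=132 g(12,2)=297 g(12,4)=275 g(12,6)=154 g(12,8)=54 g(12,10)=11 g(12,12)=1
t=13: g(13,1)=429 g(13,3)=572 g(13,5)=429 g(13,7)=208 g(13,9)=65 g(13,11)=12 g(13,13)=1
t=14: g(14,0)=429 g(14,2)=1001 g(14,4)=1001 g(14,6)=637 g(14,8)=273 g(14,10)=77 g(14,12)=13 g(14,14)=1
t=15: g(15,1)=1430 g(15,3)=2002 g(15,5)=1638 g(15,7)=910 g(15,9)=350 g(15,11)=90 g(15,13)=14 g(15,15)=1
t=16: g(16,0)=1430 g(16,2)=3432 g(16,4)=3640 g(16,6)=2548 g(16,8)=1260 g(16,10)=440 g(16,12)=104 g(16,14)=15 g(16,16)=1
t=17: g(17,1)=4862 g(17,3)=7072 g(17,5)=6188 g(17,7)=3808 g(17,9)=1700 g(17,11)=544 g(17,13)=119 g(17,15)=16 g(17,17)=1
t=18: g(18,0)=4862 g(18,2)=11934 g(18,4)=13260 g(18,6)=9996 g(18,8)=5508 g(18,10)=2244 g(18,12)=663 g(18,14)=135 g(18,16)=17 g(18,18)=1
t=19: g(19,1)=16796 g(19,3)=25194 g(19,5)=23256 g(19,7)=15504 g(19,9)=7752 g(19,11)=2907 g(19,13)=798 g(19,15)=152 g(19,17)=18 g(19,19)=1
t=20: g(20,0)=16796 g(20,2)=41990 g(20,4)=48450 g(20,6)=38760 g(20,8)=23256 g(20,10)=10659 g(20,12)=3705 g(20,14)=950 g(20,16)=170 g(20,18)=19 g(20,20)=1
t=21: g(21,1)=58786 g(21,3)=90440 g(21,5)=87210 g(21,7)=62016 g(21,9)=33915 g(21,11)=14364 g(21,13)=4655 g(21,15)=1120 g(21,17)=189 g(21,19)=20 g(21,21)=1
t=22: g(22,0)=58786 g(22,2)=149226 g(22,4)=177650 g(22,6)=149226 g(22,8)=95931 g(22,10)=48279 g(22,12)=19019 g(22,14)=5775 g(22,16)=1309 g(22,18)=209 g(22,20)=21 g(22,22)=1
t=23: g(23,1)=208012 g(23,3)=326876 g(23,5)=326876 g(23,7)=245157 g(23,9)=144210 g(23,11)=67298 g(23,13)=24794 g(23,15)=7084 g(23,17)=1518 g(23,19)=230 g(23,21)=22 g(23,23)=1
t=24: g(24,0)=208012 g(24,2)=534888 g(24,4)=653752 g(24,6)=572033 g(24,8)=389367 g(24,10)=211508 g(24,12)=92092 g(24,14)=31878 g(24,16)=8602 g(24,18)=1748 g(24,20)=252 g(24,22)=23 g(24,24)=1
Paths never hitting -1: Σ_s g(24,s) = 2704156
Paths hitting -1: 2^24 - 2704156 = 14073060
P = 14073060/16777216 = 3518265/4194304

Answer: 3518265/4194304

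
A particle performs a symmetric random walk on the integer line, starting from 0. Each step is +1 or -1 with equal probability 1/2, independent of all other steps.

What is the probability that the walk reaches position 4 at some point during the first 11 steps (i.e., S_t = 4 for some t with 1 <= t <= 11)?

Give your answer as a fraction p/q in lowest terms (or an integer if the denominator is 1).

Answer: 29/128

Derivation:
Count via complement. Let g(t,s) = #length-t paths at position s with S_1..S_t all ≠ 4.
g(t,s) = g(t-1,s-1) + g(t-1,s+1) for s ≠ 4; g(t,4) = 0.
t=0: g(0,0)=1
t=1: g(1,-1)=1 g(1,1)=1
t=2: g(2,-2)=1 g(2,0)=2 g(2,2)=1
t=3: g(3,-3)=1 g(3,-1)=3 g(3,1)=3 g(3,3)=1
t=4: g(4,-4)=1 g(4,-2)=4 g(4,0)=6 g(4,2)=4
t=5: g(5,-5)=1 g(5,-3)=5 g(5,-1)=10 g(5,1)=10 g(5,3)=4
t=6: g(6,-6)=1 g(6,-4)=6 g(6,-2)=15 g(6,0)=20 g(6,2)=14
t=7: g(7,-7)=1 g(7,-5)=7 g(7,-3)=21 g(7,-1)=35 g(7,1)=34 g(7,3)=14
t=8: g(8,-8)=1 g(8,-6)=8 g(8,-4)=28 g(8,-2)=56 g(8,0)=69 g(8,2)=48
t=9: g(9,-9)=1 g(9,-7)=9 g(9,-5)=36 g(9,-3)=84 g(9,-1)=125 g(9,1)=117 g(9,3)=48
t=10: g(10,-10)=1 g(10,-8)=10 g(10,-6)=45 g(10,-4)=120 g(10,-2)=209 g(10,0)=242 g(10,2)=165
t=11: g(11,-11)=1 g(11,-9)=11 g(11,-7)=55 g(11,-5)=165 g(11,-3)=329 g(11,-1)=451 g(11,1)=407 g(11,3)=165
Paths never hitting 4: Σ_s g(11,s) = 1584
Paths hitting 4: 2^11 - 1584 = 464
P = 464/2048 = 29/128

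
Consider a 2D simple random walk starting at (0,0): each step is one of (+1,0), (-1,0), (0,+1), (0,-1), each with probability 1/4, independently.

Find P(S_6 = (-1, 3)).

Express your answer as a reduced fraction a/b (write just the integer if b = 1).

Let h be the number of horizontal steps (so 6-h are vertical). To end at (-1,3) need (h-1)/2 right-steps and ((6-h)+3)/2 up-steps.
Sum over h with 1 ≤ h ≤ 3, h ≡ 1 (mod 2), 6-h ≡ 1 (mod 2):
h=1: C(6,1)·C(1,0)·C(5,4) = 6·1·5 = 30
h=3: C(6,3)·C(3,1)·C(3,3) = 20·3·1 = 60
Total favorable: 90
Total paths: 4^6 = 4096
P = 90/4096 = 45/2048

Answer: 45/2048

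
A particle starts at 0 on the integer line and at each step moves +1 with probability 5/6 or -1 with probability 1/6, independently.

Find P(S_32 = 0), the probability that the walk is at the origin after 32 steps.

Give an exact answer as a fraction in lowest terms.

To be at 0 after 32 steps: need exactly 16 steps of +1 and 16 of -1.
Number of such sequences: C(32,16) = 601080390
Each has probability (5/6)^16 · (1/6)^16 = 152587890625/7958661109946400884391936
P = 601080390 · 152587890625/7958661109946400884391936 = 5095421600341796875/442147839441466715799552

Answer: 5095421600341796875/442147839441466715799552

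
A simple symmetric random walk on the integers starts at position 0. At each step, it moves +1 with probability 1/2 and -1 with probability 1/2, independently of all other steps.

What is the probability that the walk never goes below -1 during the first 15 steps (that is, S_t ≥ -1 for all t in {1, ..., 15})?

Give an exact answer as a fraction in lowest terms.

Let f(t,s) = #length-t paths at position s with S_1..S_t all ≥ -1.
f(t,s) = f(t-1,s-1) + f(t-1,s+1) for s ≥ -1; f(t,s) = 0 for s < -1.
t=0: f(0,0)=1
t=1: f(1,-1)=1 f(1,1)=1
t=2: f(2,0)=2 f(2,2)=1
t=3: f(3,-1)=2 f(3,1)=3 f(3,3)=1
t=4: f(4,0)=5 f(4,2)=4 f(4,4)=1
t=5: f(5,-1)=5 f(5,1)=9 f(5,3)=5 f(5,5)=1
t=6: f(6,0)=14 f(6,2)=14 f(6,4)=6 f(6,6)=1
t=7: f(7,-1)=14 f(7,1)=28 f(7,3)=20 f(7,5)=7 f(7,7)=1
t=8: f(8,0)=42 f(8,2)=48 f(8,4)=27 f(8,6)=8 f(8,8)=1
t=9: f(9,-1)=42 f(9,1)=90 f(9,3)=75 f(9,5)=35 f(9,7)=9 f(9,9)=1
t=10: f(10,0)=132 f(10,2)=165 f(10,4)=110 f(10,6)=44 f(10,8)=10 f(10,10)=1
t=11: f(11,-1)=132 f(11,1)=297 f(11,3)=275 f(11,5)=154 f(11,7)=54 f(11,9)=11 f(11,11)=1
t=12: f(12,0)=429 f(12,2)=572 f(12,4)=429 f(12,6)=208 f(12,8)=65 f(12,10)=12 f(12,12)=1
t=13: f(13,-1)=429 f(13,1)=1001 f(13,3)=1001 f(13,5)=637 f(13,7)=273 f(13,9)=77 f(13,11)=13 f(13,13)=1
t=14: f(14,0)=1430 f(14,2)=2002 f(14,4)=1638 f(14,6)=910 f(14,8)=350 f(14,10)=90 f(14,12)=14 f(14,14)=1
t=15: f(15,-1)=1430 f(15,1)=3432 f(15,3)=3640 f(15,5)=2548 f(15,7)=1260 f(15,9)=440 f(15,11)=104 f(15,13)=15 f(15,15)=1
Σ_s f(15,s) = 12870
P = 12870/32768 = 6435/16384

Answer: 6435/16384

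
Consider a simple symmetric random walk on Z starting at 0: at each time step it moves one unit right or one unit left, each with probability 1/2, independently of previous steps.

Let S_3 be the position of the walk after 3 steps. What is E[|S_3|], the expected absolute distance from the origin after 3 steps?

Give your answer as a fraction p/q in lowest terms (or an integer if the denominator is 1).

Answer: 3/2

Derivation:
S_3 takes values m ≡ 1 (mod 2) with |m| ≤ 3; P(S_3=m) = C(3,(3+m)/2)/2^3.
Total paths: 2^3 = 8
Distribution: P(S=-3)=1/8, P(S=-1)=3/8, P(S=1)=3/8, P(S=3)=1/8
E[|S_3|] = Σ_m |m|·P(S_3=m) = 12/8 = 3/2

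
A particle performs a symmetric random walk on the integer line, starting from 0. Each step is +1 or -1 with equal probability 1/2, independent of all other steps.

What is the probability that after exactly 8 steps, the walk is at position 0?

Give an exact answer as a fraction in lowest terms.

Answer: 35/128

Derivation:
To return to 0 after 8 steps: need exactly 4 steps of +1 and 4 of -1.
Favorable paths: C(8,4) = 70
Total paths: 2^8 = 256
P = 70/256 = 35/128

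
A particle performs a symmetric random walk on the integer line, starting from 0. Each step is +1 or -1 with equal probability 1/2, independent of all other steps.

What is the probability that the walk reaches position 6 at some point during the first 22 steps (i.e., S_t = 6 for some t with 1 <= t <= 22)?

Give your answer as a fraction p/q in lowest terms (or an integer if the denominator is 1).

Answer: 440485/2097152

Derivation:
Count via complement. Let g(t,s) = #length-t paths at position s with S_1..S_t all ≠ 6.
g(t,s) = g(t-1,s-1) + g(t-1,s+1) for s ≠ 6; g(t,6) = 0.
t=0: g(0,0)=1
t=1: g(1,-1)=1 g(1,1)=1
t=2: g(2,-2)=1 g(2,0)=2 g(2,2)=1
t=3: g(3,-3)=1 g(3,-1)=3 g(3,1)=3 g(3,3)=1
t=4: g(4,-4)=1 g(4,-2)=4 g(4,0)=6 g(4,2)=4 g(4,4)=1
t=5: g(5,-5)=1 g(5,-3)=5 g(5,-1)=10 g(5,1)=10 g(5,3)=5 g(5,5)=1
t=6: g(6,-6)=1 g(6,-4)=6 g(6,-2)=15 g(6,0)=20 g(6,2)=15 g(6,4)=6
t=7: g(7,-7)=1 g(7,-5)=7 g(7,-3)=21 g(7,-1)=35 g(7,1)=35 g(7,3)=21 g(7,5)=6
t=8: g(8,-8)=1 g(8,-6)=8 g(8,-4)=28 g(8,-2)=56 g(8,0)=70 g(8,2)=56 g(8,4)=27
t=9: g(9,-9)=1 g(9,-7)=9 g(9,-5)=36 g(9,-3)=84 g(9,-1)=126 g(9,1)=126 g(9,3)=83 g(9,5)=27
t=10: g(10,-10)=1 g(10,-8)=10 g(10,-6)=45 g(10,-4)=120 g(10,-2)=210 g(10,0)=252 g(10,2)=209 g(10,4)=110
t=11: g(11,-11)=1 g(11,-9)=11 g(11,-7)=55 g(11,-5)=165 g(11,-3)=330 g(11,-1)=462 g(11,1)=461 g(11,3)=319 g(11,5)=110
t=12: g(12,-12)=1 g(12,-10)=12 g(12,-8)=66 g(12,-6)=220 g(12,-4)=495 g(12,-2)=792 g(12,0)=923 g(12,2)=780 g(12,4)=429
t=13: g(13,-13)=1 g(13,-11)=13 g(13,-9)=78 g(13,-7)=286 g(13,-5)=715 g(13,-3)=1287 g(13,-1)=1715 g(13,1)=1703 g(13,3)=1209 g(13,5)=429
t=14: g(14,-14)=1 g(14,-12)=14 g(14,-10)=91 g(14,-8)=364 g(14,-6)=1001 g(14,-4)=2002 g(14,-2)=3002 g(14,0)=3418 g(14,2)=2912 g(14,4)=1638
t=15: g(15,-15)=1 g(15,-13)=15 g(15,-11)=105 g(15,-9)=455 g(15,-7)=1365 g(15,-5)=3003 g(15,-3)=5004 g(15,-1)=6420 g(15,1)=6330 g(15,3)=4550 g(15,5)=1638
t=16: g(16,-16)=1 g(16,-14)=16 g(16,-12)=120 g(16,-10)=560 g(16,-8)=1820 g(16,-6)=4368 g(16,-4)=8007 g(16,-2)=11424 g(16,0)=12750 g(16,2)=10880 g(16,4)=6188
t=17: g(17,-17)=1 g(17,-15)=17 g(17,-13)=136 g(17,-11)=680 g(17,-9)=2380 g(17,-7)=6188 g(17,-5)=12375 g(17,-3)=19431 g(17,-1)=24174 g(17,1)=23630 g(17,3)=17068 g(17,5)=6188
t=18: g(18,-18)=1 g(18,-16)=18 g(18,-14)=153 g(18,-12)=816 g(18,-10)=3060 g(18,-8)=8568 g(18,-6)=18563 g(18,-4)=31806 g(18,-2)=43605 g(18,0)=47804 g(18,2)=40698 g(18,4)=23256
t=19: g(19,-19)=1 g(19,-17)=19 g(19,-15)=171 g(19,-13)=969 g(19,-11)=3876 g(19,-9)=11628 g(19,-7)=27131 g(19,-5)=50369 g(19,-3)=75411 g(19,-1)=91409 g(19,1)=88502 g(19,3)=63954 g(19,5)=23256
t=20: g(20,-20)=1 g(20,-18)=20 g(20,-16)=190 g(20,-14)=1140 g(20,-12)=4845 g(20,-10)=15504 g(20,-8)=38759 g(20,-6)=77500 g(20,-4)=125780 g(20,-2)=166820 g(20,0)=179911 g(20,2)=152456 g(20,4)=87210
t=21: g(21,-21)=1 g(21,-19)=21 g(21,-17)=210 g(21,-15)=1330 g(21,-13)=5985 g(21,-11)=20349 g(21,-9)=54263 g(21,-7)=116259 g(21,-5)=203280 g(21,-3)=292600 g(21,-1)=346731 g(21,1)=332367 g(21,3)=239666 g(21,5)=87210
t=22: g(22,-22)=1 g(22,-20)=22 g(22,-18)=231 g(22,-16)=1540 g(22,-14)=7315 g(22,-12)=26334 g(22,-10)=74612 g(22,-8)=170522 g(22,-6)=319539 g(22,-4)=495880 g(22,-2)=639331 g(22,0)=679098 g(22,2)=572033 g(22,4)=326876
Paths never hitting 6: Σ_s g(22,s) = 3313334
Paths hitting 6: 2^22 - 3313334 = 880970
P = 880970/4194304 = 440485/2097152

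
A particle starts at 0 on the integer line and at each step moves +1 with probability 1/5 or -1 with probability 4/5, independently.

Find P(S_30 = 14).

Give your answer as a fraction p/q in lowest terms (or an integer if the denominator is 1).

Answer: 15343091712/37252902984619140625

Derivation:
To reach position 14 after 30 steps: need 22 steps of +1 and 8 steps of -1.
Number of such sequences: C(30,22) = 5852925
Each has probability (1/5)^22 · (4/5)^8 = 65536/931322574615478515625
P = 5852925 · 65536/931322574615478515625 = 15343091712/37252902984619140625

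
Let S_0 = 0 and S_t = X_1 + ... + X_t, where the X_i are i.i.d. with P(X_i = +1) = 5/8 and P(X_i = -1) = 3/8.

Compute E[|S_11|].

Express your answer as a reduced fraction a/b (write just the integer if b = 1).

Answer: 944630621/268435456

Derivation:
S_11 takes values m ≡ 1 (mod 2) with |m| ≤ 11; P(S_11=m) = C(11,(11+m)/2) · (5/8)^((11+m)/2) · (3/8)^((11-m)/2).
Distribution: P(S=-11)=177147/8589934592, P(S=-9)=3247695/8589934592, P(S=-7)=27064125/8589934592, P(S=-5)=135320625/8589934592, P(S=-3)=225534375/4294967296, P(S=-1)=526246875/4294967296, P(S=1)=877078125/4294967296, P(S=3)=1044140625/4294967296, P(S=5)=1740234375/8589934592, P(S=7)=966796875/8589934592, P(S=9)=322265625/8589934592, P(S=11)=48828125/8589934592
E[|S_11|] = Σ_m |m|·P(S_11=m) = 944630621/268435456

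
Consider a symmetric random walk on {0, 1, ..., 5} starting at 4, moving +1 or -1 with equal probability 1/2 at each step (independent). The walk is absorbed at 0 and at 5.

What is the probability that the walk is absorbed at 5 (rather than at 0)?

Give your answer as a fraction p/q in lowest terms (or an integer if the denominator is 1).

Answer: 4/5

Derivation:
Symmetric walk (p = 1/2): the harmonic-function argument gives P(hit 5 before 0 | start at 4) = a/N.
P = 4/5 = 4/5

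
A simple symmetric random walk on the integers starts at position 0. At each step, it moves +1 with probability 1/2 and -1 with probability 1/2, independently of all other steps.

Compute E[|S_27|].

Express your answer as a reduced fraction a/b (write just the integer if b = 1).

Answer: 35102025/8388608

Derivation:
S_27 takes values m ≡ 1 (mod 2) with |m| ≤ 27; P(S_27=m) = C(27,(27+m)/2)/2^27.
Total paths: 2^27 = 134217728
Distribution: P(S=-27)=1/134217728, P(S=-25)=27/134217728, P(S=-23)=351/134217728, P(S=-21)=2925/134217728, P(S=-19)=17550/134217728, P(S=-17)=80730/134217728, P(S=-15)=296010/134217728, P(S=-13)=888030/134217728, P(S=-11)=2220075/134217728, P(S=-9)=4686825/134217728, P(S=-7)=8436285/134217728, P(S=-5)=13037895/134217728, P(S=-3)=17383860/134217728, P(S=-1)=20058300/134217728, P(S=1)=20058300/134217728, P(S=3)=17383860/134217728, P(S=5)=13037895/134217728, P(S=7)=8436285/134217728, P(S=9)=4686825/134217728, P(S=11)=2220075/134217728, P(S=13)=888030/134217728, P(S=15)=296010/134217728, P(S=17)=80730/134217728, P(S=19)=17550/134217728, P(S=21)=2925/134217728, P(S=23)=351/134217728, P(S=25)=27/134217728, P(S=27)=1/134217728
E[|S_27|] = Σ_m |m|·P(S_27=m) = 561632400/134217728 = 35102025/8388608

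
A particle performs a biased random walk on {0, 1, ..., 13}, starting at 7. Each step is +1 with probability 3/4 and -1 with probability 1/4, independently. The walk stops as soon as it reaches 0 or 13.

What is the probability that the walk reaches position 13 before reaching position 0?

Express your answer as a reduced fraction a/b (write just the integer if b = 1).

Answer: 796797/797161

Derivation:
Biased walk: p = 3/4, q = 1/4, r = q/p = 1/3
Gambler's ruin: P(hit 13 before 0 | start at 7) = (1 - r^a)/(1 - r^N)
r^7 = 1/2187; r^13 = 1/1594323
P = (1 - 1/2187) / (1 - 1/1594323) = 2186/2187 / 1594322/1594323 = 796797/797161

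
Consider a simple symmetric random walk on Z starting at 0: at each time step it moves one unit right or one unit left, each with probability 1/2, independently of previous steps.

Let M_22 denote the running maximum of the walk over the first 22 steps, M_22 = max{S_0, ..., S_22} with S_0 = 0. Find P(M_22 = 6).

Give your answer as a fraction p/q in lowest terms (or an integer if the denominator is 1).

Let M_22 = max(S_0,...,S_22). Use the reflection principle: for j ≥ 1, #{paths with M_22 ≥ j} = #{S_22 ≥ j} + #{S_22 ≥ j+1}.
By reflection, #{M_22 ≥ 6} = #{S_22 ≥ 6} + #{S_22 ≥ 7} = 600370 + 280600 = 880970.
#{M_22 ≥ 7} = #{S_22 ≥ 7} + #{S_22 ≥ 8} = 280600 + 280600 = 561200.
#{M_22 = 6} = 880970 - 561200 = 319770.
P(M_22 = 6) = 319770/4194304 = 159885/2097152

Answer: 159885/2097152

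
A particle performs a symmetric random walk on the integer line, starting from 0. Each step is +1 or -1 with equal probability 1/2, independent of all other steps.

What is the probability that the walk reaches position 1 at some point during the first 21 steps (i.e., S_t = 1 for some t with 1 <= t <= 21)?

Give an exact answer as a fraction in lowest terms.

Count via complement. Let g(t,s) = #length-t paths at position s with S_1..S_t all ≠ 1.
g(t,s) = g(t-1,s-1) + g(t-1,s+1) for s ≠ 1; g(t,1) = 0.
t=0: g(0,0)=1
t=1: g(1,-1)=1
t=2: g(2,-2)=1 g(2,0)=1
t=3: g(3,-3)=1 g(3,-1)=2
t=4: g(4,-4)=1 g(4,-2)=3 g(4,0)=2
t=5: g(5,-5)=1 g(5,-3)=4 g(5,-1)=5
t=6: g(6,-6)=1 g(6,-4)=5 g(6,-2)=9 g(6,0)=5
t=7: g(7,-7)=1 g(7,-5)=6 g(7,-3)=14 g(7,-1)=14
t=8: g(8,-8)=1 g(8,-6)=7 g(8,-4)=20 g(8,-2)=28 g(8,0)=14
t=9: g(9,-9)=1 g(9,-7)=8 g(9,-5)=27 g(9,-3)=48 g(9,-1)=42
t=10: g(10,-10)=1 g(10,-8)=9 g(10,-6)=35 g(10,-4)=75 g(10,-2)=90 g(10,0)=42
t=11: g(11,-11)=1 g(11,-9)=10 g(11,-7)=44 g(11,-5)=110 g(11,-3)=165 g(11,-1)=132
t=12: g(12,-12)=1 g(12,-10)=11 g(12,-8)=54 g(12,-6)=154 g(12,-4)=275 g(12,-2)=297 g(12,0)=132
t=13: g(13,-13)=1 g(13,-11)=12 g(13,-9)=65 g(13,-7)=208 g(13,-5)=429 g(13,-3)=572 g(13,-1)=429
t=14: g(14,-14)=1 g(14,-12)=13 g(14,-10)=77 g(14,-8)=273 g(14,-6)=637 g(14,-4)=1001 g(14,-2)=1001 g(14,0)=429
t=15: g(15,-15)=1 g(15,-13)=14 g(15,-11)=90 g(15,-9)=350 g(15,-7)=910 g(15,-5)=1638 g(15,-3)=2002 g(15,-1)=1430
t=16: g(16,-16)=1 g(16,-14)=15 g(16,-12)=104 g(16,-10)=440 g(16,-8)=1260 g(16,-6)=2548 g(16,-4)=3640 g(16,-2)=3432 g(16,0)=1430
t=17: g(17,-17)=1 g(17,-15)=16 g(17,-13)=119 g(17,-11)=544 g(17,-9)=1700 g(17,-7)=3808 g(17,-5)=6188 g(17,-3)=7072 g(17,-1)=4862
t=18: g(18,-18)=1 g(18,-16)=17 g(18,-14)=135 g(18,-12)=663 g(18,-10)=2244 g(18,-8)=5508 g(18,-6)=9996 g(18,-4)=13260 g(18,-2)=11934 g(18,0)=4862
t=19: g(19,-19)=1 g(19,-17)=18 g(19,-15)=152 g(19,-13)=798 g(19,-11)=2907 g(19,-9)=7752 g(19,-7)=15504 g(19,-5)=23256 g(19,-3)=25194 g(19,-1)=16796
t=20: g(20,-20)=1 g(20,-18)=19 g(20,-16)=170 g(20,-14)=950 g(20,-12)=3705 g(20,-10)=10659 g(20,-8)=23256 g(20,-6)=38760 g(20,-4)=48450 g(20,-2)=41990 g(20,0)=16796
t=21: g(21,-21)=1 g(21,-19)=20 g(21,-17)=189 g(21,-15)=1120 g(21,-13)=4655 g(21,-11)=14364 g(21,-9)=33915 g(21,-7)=62016 g(21,-5)=87210 g(21,-3)=90440 g(21,-1)=58786
Paths never hitting 1: Σ_s g(21,s) = 352716
Paths hitting 1: 2^21 - 352716 = 1744436
P = 1744436/2097152 = 436109/524288

Answer: 436109/524288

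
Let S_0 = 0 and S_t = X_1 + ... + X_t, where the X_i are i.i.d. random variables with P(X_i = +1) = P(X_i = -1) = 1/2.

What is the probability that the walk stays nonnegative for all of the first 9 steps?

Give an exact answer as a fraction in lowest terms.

Answer: 63/256

Derivation:
Let f(t,s) = #length-t paths at position s with S_1..S_t all ≥ 0.
f(t,s) = f(t-1,s-1) + f(t-1,s+1) for s ≥ 0; f(t,s) = 0 for s < 0.
t=0: f(0,0)=1
t=1: f(1,1)=1
t=2: f(2,0)=1 f(2,2)=1
t=3: f(3,1)=2 f(3,3)=1
t=4: f(4,0)=2 f(4,2)=3 f(4,4)=1
t=5: f(5,1)=5 f(5,3)=4 f(5,5)=1
t=6: f(6,0)=5 f(6,2)=9 f(6,4)=5 f(6,6)=1
t=7: f(7,1)=14 f(7,3)=14 f(7,5)=6 f(7,7)=1
t=8: f(8,0)=14 f(8,2)=28 f(8,4)=20 f(8,6)=7 f(8,8)=1
t=9: f(9,1)=42 f(9,3)=48 f(9,5)=27 f(9,7)=8 f(9,9)=1
Σ_s f(9,s) = 126
P = 126/512 = 63/256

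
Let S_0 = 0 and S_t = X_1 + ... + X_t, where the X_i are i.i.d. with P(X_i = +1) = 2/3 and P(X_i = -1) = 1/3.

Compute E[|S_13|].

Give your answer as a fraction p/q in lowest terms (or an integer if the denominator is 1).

S_13 takes values m ≡ 1 (mod 2) with |m| ≤ 13; P(S_13=m) = C(13,(13+m)/2) · (2/3)^((13+m)/2) · (1/3)^((13-m)/2).
Distribution: P(S=-13)=1/1594323, P(S=-11)=26/1594323, P(S=-9)=104/531441, P(S=-7)=2288/1594323, P(S=-5)=11440/1594323, P(S=-3)=4576/177147, P(S=-1)=36608/531441, P(S=1)=73216/531441, P(S=3)=36608/177147, P(S=5)=366080/1594323, P(S=7)=292864/1594323, P(S=9)=53248/531441, P(S=11)=53248/1594323, P(S=13)=8192/1594323
E[|S_13|] = Σ_m |m|·P(S_13=m) = 836459/177147

Answer: 836459/177147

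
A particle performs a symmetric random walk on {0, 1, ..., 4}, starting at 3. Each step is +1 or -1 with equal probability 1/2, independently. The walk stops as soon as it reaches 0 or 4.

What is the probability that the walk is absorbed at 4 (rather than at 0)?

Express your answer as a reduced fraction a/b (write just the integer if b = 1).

Symmetric walk (p = 1/2): the harmonic-function argument gives P(hit 4 before 0 | start at 3) = a/N.
P = 3/4 = 3/4

Answer: 3/4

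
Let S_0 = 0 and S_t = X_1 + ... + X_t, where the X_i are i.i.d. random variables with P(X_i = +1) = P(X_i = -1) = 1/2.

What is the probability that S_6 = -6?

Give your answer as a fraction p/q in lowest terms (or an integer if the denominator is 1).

To reach position -6 after 6 steps: need 0 steps of +1 and 6 of -1.
Favorable paths: C(6,0) = 1
Total paths: 2^6 = 64
P = 1/64 = 1/64

Answer: 1/64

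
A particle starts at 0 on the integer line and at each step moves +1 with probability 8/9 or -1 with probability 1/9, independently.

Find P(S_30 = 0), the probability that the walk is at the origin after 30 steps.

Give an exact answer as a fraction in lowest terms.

Answer: 606412504575204392960/4710128697246244834921603689

Derivation:
To be at 0 after 30 steps: need exactly 15 steps of +1 and 15 of -1.
Number of such sequences: C(30,15) = 155117520
Each has probability (8/9)^15 · (1/9)^15 = 35184372088832/42391158275216203514294433201
P = 155117520 · 35184372088832/42391158275216203514294433201 = 606412504575204392960/4710128697246244834921603689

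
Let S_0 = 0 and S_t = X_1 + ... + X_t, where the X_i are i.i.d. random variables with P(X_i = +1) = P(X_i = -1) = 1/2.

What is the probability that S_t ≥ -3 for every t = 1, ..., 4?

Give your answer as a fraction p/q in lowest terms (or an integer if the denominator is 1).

Let f(t,s) = #length-t paths at position s with S_1..S_t all ≥ -3.
f(t,s) = f(t-1,s-1) + f(t-1,s+1) for s ≥ -3; f(t,s) = 0 for s < -3.
t=0: f(0,0)=1
t=1: f(1,-1)=1 f(1,1)=1
t=2: f(2,-2)=1 f(2,0)=2 f(2,2)=1
t=3: f(3,-3)=1 f(3,-1)=3 f(3,1)=3 f(3,3)=1
t=4: f(4,-2)=4 f(4,0)=6 f(4,2)=4 f(4,4)=1
Σ_s f(4,s) = 15
P = 15/16 = 15/16

Answer: 15/16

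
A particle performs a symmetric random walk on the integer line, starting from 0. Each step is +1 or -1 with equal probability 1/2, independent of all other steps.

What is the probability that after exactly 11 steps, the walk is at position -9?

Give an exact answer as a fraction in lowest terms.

Answer: 11/2048

Derivation:
To reach position -9 after 11 steps: need 1 step of +1 and 10 of -1.
Favorable paths: C(11,1) = 11
Total paths: 2^11 = 2048
P = 11/2048 = 11/2048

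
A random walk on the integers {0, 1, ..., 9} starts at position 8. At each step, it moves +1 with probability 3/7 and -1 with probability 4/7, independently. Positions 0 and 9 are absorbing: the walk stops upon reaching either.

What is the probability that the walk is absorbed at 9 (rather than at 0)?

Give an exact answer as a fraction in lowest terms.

Biased walk: p = 3/7, q = 4/7, r = q/p = 4/3
Gambler's ruin: P(hit 9 before 0 | start at 8) = (1 - r^a)/(1 - r^N)
r^8 = 65536/6561; r^9 = 262144/19683
P = (1 - 65536/6561) / (1 - 262144/19683) = -58975/6561 / -242461/19683 = 176925/242461

Answer: 176925/242461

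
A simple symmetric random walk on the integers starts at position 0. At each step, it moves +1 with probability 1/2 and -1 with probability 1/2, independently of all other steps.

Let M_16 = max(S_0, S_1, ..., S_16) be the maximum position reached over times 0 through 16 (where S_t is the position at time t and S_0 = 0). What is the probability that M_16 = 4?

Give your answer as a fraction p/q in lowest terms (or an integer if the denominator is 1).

Let M_16 = max(S_0,...,S_16). Use the reflection principle: for j ≥ 1, #{paths with M_16 ≥ j} = #{S_16 ≥ j} + #{S_16 ≥ j+1}.
By reflection, #{M_16 ≥ 4} = #{S_16 ≥ 4} + #{S_16 ≥ 5} = 14893 + 6885 = 21778.
#{M_16 ≥ 5} = #{S_16 ≥ 5} + #{S_16 ≥ 6} = 6885 + 6885 = 13770.
#{M_16 = 4} = 21778 - 13770 = 8008.
P(M_16 = 4) = 8008/65536 = 1001/8192

Answer: 1001/8192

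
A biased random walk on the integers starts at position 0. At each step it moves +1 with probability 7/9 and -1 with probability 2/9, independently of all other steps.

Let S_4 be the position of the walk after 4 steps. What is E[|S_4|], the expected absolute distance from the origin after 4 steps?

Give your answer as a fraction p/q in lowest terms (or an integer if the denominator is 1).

S_4 takes values m ≡ 0 (mod 2) with |m| ≤ 4; P(S_4=m) = C(4,(4+m)/2) · (7/9)^((4+m)/2) · (2/9)^((4-m)/2).
Distribution: P(S=-4)=16/6561, P(S=-2)=224/6561, P(S=0)=392/2187, P(S=2)=2744/6561, P(S=4)=2401/6561
E[|S_4|] = Σ_m |m|·P(S_4=m) = 15604/6561

Answer: 15604/6561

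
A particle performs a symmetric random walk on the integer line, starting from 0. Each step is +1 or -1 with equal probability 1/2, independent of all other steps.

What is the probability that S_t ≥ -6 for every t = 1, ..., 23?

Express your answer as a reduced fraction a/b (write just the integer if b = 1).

Answer: 3558491/4194304

Derivation:
Let f(t,s) = #length-t paths at position s with S_1..S_t all ≥ -6.
f(t,s) = f(t-1,s-1) + f(t-1,s+1) for s ≥ -6; f(t,s) = 0 for s < -6.
t=0: f(0,0)=1
t=1: f(1,-1)=1 f(1,1)=1
t=2: f(2,-2)=1 f(2,0)=2 f(2,2)=1
t=3: f(3,-3)=1 f(3,-1)=3 f(3,1)=3 f(3,3)=1
t=4: f(4,-4)=1 f(4,-2)=4 f(4,0)=6 f(4,2)=4 f(4,4)=1
t=5: f(5,-5)=1 f(5,-3)=5 f(5,-1)=10 f(5,1)=10 f(5,3)=5 f(5,5)=1
t=6: f(6,-6)=1 f(6,-4)=6 f(6,-2)=15 f(6,0)=20 f(6,2)=15 f(6,4)=6 f(6,6)=1
t=7: f(7,-5)=7 f(7,-3)=21 f(7,-1)=35 f(7,1)=35 f(7,3)=21 f(7,5)=7 f(7,7)=1
t=8: f(8,-6)=7 f(8,-4)=28 f(8,-2)=56 f(8,0)=70 f(8,2)=56 f(8,4)=28 f(8,6)=8 f(8,8)=1
t=9: f(9,-5)=35 f(9,-3)=84 f(9,-1)=126 f(9,1)=126 f(9,3)=84 f(9,5)=36 f(9,7)=9 f(9,9)=1
t=10: f(10,-6)=35 f(10,-4)=119 f(10,-2)=210 f(10,0)=252 f(10,2)=210 f(10,4)=120 f(10,6)=45 f(10,8)=10 f(10,10)=1
t=11: f(11,-5)=154 f(11,-3)=329 f(11,-1)=462 f(11,1)=462 f(11,3)=330 f(11,5)=165 f(11,7)=55 f(11,9)=11 f(11,11)=1
t=12: f(12,-6)=154 f(12,-4)=483 f(12,-2)=791 f(12,0)=924 f(12,2)=792 f(12,4)=495 f(12,6)=220 f(12,8)=66 f(12,10)=12 f(12,12)=1
t=13: f(13,-5)=637 f(13,-3)=1274 f(13,-1)=1715 f(13,1)=1716 f(13,3)=1287 f(13,5)=715 f(13,7)=286 f(13,9)=78 f(13,11)=13 f(13,13)=1
t=14: f(14,-6)=637 f(14,-4)=1911 f(14,-2)=2989 f(14,0)=3431 f(14,2)=3003 f(14,4)=2002 f(14,6)=1001 f(14,8)=364 f(14,10)=91 f(14,12)=14 f(14,14)=1
t=15: f(15,-5)=2548 f(15,-3)=4900 f(15,-1)=6420 f(15,1)=6434 f(15,3)=5005 f(15,5)=3003 f(15,7)=1365 f(15,9)=455 f(15,11)=105 f(15,13)=15 f(15,15)=1
t=16: f(16,-6)=2548 f(16,-4)=7448 f(16,-2)=11320 f(16,0)=12854 f(16,2)=11439 f(16,4)=8008 f(16,6)=4368 f(16,8)=1820 f(16,10)=560 f(16,12)=120 f(16,14)=16 f(16,16)=1
t=17: f(17,-5)=9996 f(17,-3)=18768 f(17,-1)=24174 f(17,1)=24293 f(17,3)=19447 f(17,5)=12376 f(17,7)=6188 f(17,9)=2380 f(17,11)=680 f(17,13)=136 f(17,15)=17 f(17,17)=1
t=18: f(18,-6)=9996 f(18,-4)=28764 f(18,-2)=42942 f(18,0)=48467 f(18,2)=43740 f(18,4)=31823 f(18,6)=18564 f(18,8)=8568 f(18,10)=3060 f(18,12)=816 f(18,14)=153 f(18,16)=18 f(18,18)=1
t=19: f(19,-5)=38760 f(19,-3)=71706 f(19,-1)=91409 f(19,1)=92207 f(19,3)=75563 f(19,5)=50387 f(19,7)=27132 f(19,9)=11628 f(19,11)=3876 f(19,13)=969 f(19,15)=171 f(19,17)=19 f(19,19)=1
t=20: f(20,-6)=38760 f(20,-4)=110466 f(20,-2)=163115 f(20,0)=183616 f(20,2)=167770 f(20,4)=125950 f(20,6)=77519 f(20,8)=38760 f(20,10)=15504 f(20,12)=4845 f(20,14)=1140 f(20,16)=190 f(20,18)=20 f(20,20)=1
t=21: f(21,-5)=149226 f(21,-3)=273581 f(21,-1)=346731 f(21,1)=351386 f(21,3)=293720 f(21,5)=203469 f(21,7)=116279 f(21,9)=54264 f(21,11)=20349 f(21,13)=5985 f(21,15)=1330 f(21,17)=210 f(21,19)=21 f(21,21)=1
t=22: f(22,-6)=149226 f(22,-4)=422807 f(22,-2)=620312 f(22,0)=698117 f(22,2)=645106 f(22,4)=497189 f(22,6)=319748 f(22,8)=170543 f(22,10)=74613 f(22,12)=26334 f(22,14)=7315 f(22,16)=1540 f(22,18)=231 f(22,20)=22 f(22,22)=1
t=23: f(23,-5)=572033 f(23,-3)=1043119 f(23,-1)=1318429 f(23,1)=1343223 f(23,3)=1142295 f(23,5)=816937 f(23,7)=490291 f(23,9)=245156 f(23,11)=100947 f(23,13)=33649 f(23,15)=8855 f(23,17)=1771 f(23,19)=253 f(23,21)=23 f(23,23)=1
Σ_s f(23,s) = 7116982
P = 7116982/8388608 = 3558491/4194304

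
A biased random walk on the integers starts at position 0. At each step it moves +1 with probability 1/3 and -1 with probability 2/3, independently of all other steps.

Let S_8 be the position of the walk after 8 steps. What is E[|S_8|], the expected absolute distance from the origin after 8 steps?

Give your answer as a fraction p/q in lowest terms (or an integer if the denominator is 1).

Answer: 20392/6561

Derivation:
S_8 takes values m ≡ 0 (mod 2) with |m| ≤ 8; P(S_8=m) = C(8,(8+m)/2) · (1/3)^((8+m)/2) · (2/3)^((8-m)/2).
Distribution: P(S=-8)=256/6561, P(S=-6)=1024/6561, P(S=-4)=1792/6561, P(S=-2)=1792/6561, P(S=0)=1120/6561, P(S=2)=448/6561, P(S=4)=112/6561, P(S=6)=16/6561, P(S=8)=1/6561
E[|S_8|] = Σ_m |m|·P(S_8=m) = 20392/6561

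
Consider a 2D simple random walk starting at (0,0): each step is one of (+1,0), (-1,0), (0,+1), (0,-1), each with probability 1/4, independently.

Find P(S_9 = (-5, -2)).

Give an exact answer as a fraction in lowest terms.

Let h be the number of horizontal steps (so 9-h are vertical). To end at (-5,-2) need (h-5)/2 right-steps and ((9-h)-2)/2 up-steps.
Sum over h with 5 ≤ h ≤ 7, h ≡ 1 (mod 2), 9-h ≡ 0 (mod 2):
h=5: C(9,5)·C(5,0)·C(4,1) = 126·1·4 = 504
h=7: C(9,7)·C(7,1)·C(2,0) = 36·7·1 = 252
Total favorable: 756
Total paths: 4^9 = 262144
P = 756/262144 = 189/65536

Answer: 189/65536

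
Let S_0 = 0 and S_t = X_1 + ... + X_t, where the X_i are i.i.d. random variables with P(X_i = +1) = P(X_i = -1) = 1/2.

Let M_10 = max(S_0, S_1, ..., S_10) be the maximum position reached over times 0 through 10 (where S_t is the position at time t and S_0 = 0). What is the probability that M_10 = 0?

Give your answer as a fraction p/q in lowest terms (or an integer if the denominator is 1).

Answer: 63/256

Derivation:
Let M_10 = max(S_0,...,S_10). Use the reflection principle: for j ≥ 1, #{paths with M_10 ≥ j} = #{S_10 ≥ j} + #{S_10 ≥ j+1}.
P(M_10 ≥ 0) = 1 since S_0 = 0, so #{M_10 ≥ 0} = 1024.
#{M_10 ≥ 1} = #{S_10 ≥ 1} + #{S_10 ≥ 2} = 386 + 386 = 772.
#{M_10 = 0} = 1024 - 772 = 252.
P(M_10 = 0) = 252/1024 = 63/256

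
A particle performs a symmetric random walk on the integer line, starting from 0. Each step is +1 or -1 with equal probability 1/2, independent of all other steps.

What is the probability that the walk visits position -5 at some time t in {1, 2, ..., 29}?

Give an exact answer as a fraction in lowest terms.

Count via complement. Let g(t,s) = #length-t paths at position s with S_1..S_t all ≠ -5.
g(t,s) = g(t-1,s-1) + g(t-1,s+1) for s ≠ -5; g(t,-5) = 0.
t=0: g(0,0)=1
t=1: g(1,-1)=1 g(1,1)=1
t=2: g(2,-2)=1 g(2,0)=2 g(2,2)=1
t=3: g(3,-3)=1 g(3,-1)=3 g(3,1)=3 g(3,3)=1
t=4: g(4,-4)=1 g(4,-2)=4 g(4,0)=6 g(4,2)=4 g(4,4)=1
t=5: g(5,-3)=5 g(5,-1)=10 g(5,1)=10 g(5,3)=5 g(5,5)=1
t=6: g(6,-4)=5 g(6,-2)=15 g(6,0)=20 g(6,2)=15 g(6,4)=6 g(6,6)=1
t=7: g(7,-3)=20 g(7,-1)=35 g(7,1)=35 g(7,3)=21 g(7,5)=7 g(7,7)=1
t=8: g(8,-4)=20 g(8,-2)=55 g(8,0)=70 g(8,2)=56 g(8,4)=28 g(8,6)=8 g(8,8)=1
t=9: g(9,-3)=75 g(9,-1)=125 g(9,1)=126 g(9,3)=84 g(9,5)=36 g(9,7)=9 g(9,9)=1
t=10: g(10,-4)=75 g(10,-2)=200 g(10,0)=251 g(10,2)=210 g(10,4)=120 g(10,6)=45 g(10,8)=10 g(10,10)=1
t=11: g(11,-3)=275 g(11,-1)=451 g(11,1)=461 g(11,3)=330 g(11,5)=165 g(11,7)=55 g(11,9)=11 g(11,11)=1
t=12: g(12,-4)=275 g(12,-2)=726 g(12,0)=912 g(12,2)=791 g(12,4)=495 g(12,6)=220 g(12,8)=66 g(12,10)=12 g(12,12)=1
t=13: g(13,-3)=1001 g(13,-1)=1638 g(13,1)=1703 g(13,3)=1286 g(13,5)=715 g(13,7)=286 g(13,9)=78 g(13,11)=13 g(13,13)=1
t=14: g(14,-4)=1001 g(14,-2)=2639 g(14,0)=3341 g(14,2)=2989 g(14,4)=2001 g(14,6)=1001 g(14,8)=364 g(14,10)=91 g(14,12)=14 g(14,14)=1
t=15: g(15,-3)=3640 g(15,-1)=5980 g(15,1)=6330 g(15,3)=4990 g(15,5)=3002 g(15,7)=1365 g(15,9)=455 g(15,11)=105 g(15,13)=15 g(15,15)=1
t=16: g(16,-4)=3640 g(16,-2)=9620 g(16,0)=12310 g(16,2)=11320 g(16,4)=7992 g(16,6)=4367 g(16,8)=1820 g(16,10)=560 g(16,12)=120 g(16,14)=16 g(16,16)=1
t=17: g(17,-3)=13260 g(17,-1)=21930 g(17,1)=23630 g(17,3)=19312 g(17,5)=12359 g(17,7)=6187 g(17,9)=2380 g(17,11)=680 g(17,13)=136 g(17,15)=17 g(17,17)=1
t=18: g(18,-4)=13260 g(18,-2)=35190 g(18,0)=45560 g(18,2)=42942 g(18,4)=31671 g(18,6)=18546 g(18,8)=8567 g(18,10)=3060 g(18,12)=816 g(18,14)=153 g(18,16)=18 g(18,18)=1
t=19: g(19,-3)=48450 g(19,-1)=80750 g(19,1)=88502 g(19,3)=74613 g(19,5)=50217 g(19,7)=27113 g(19,9)=11627 g(19,11)=3876 g(19,13)=969 g(19,15)=171 g(19,17)=19 g(19,19)=1
t=20: g(20,-4)=48450 g(20,-2)=129200 g(20,0)=169252 g(20,2)=163115 g(20,4)=124830 g(20,6)=77330 g(20,8)=38740 g(20,10)=15503 g(20,12)=4845 g(20,14)=1140 g(20,16)=190 g(20,18)=20 g(20,20)=1
t=21: g(21,-3)=177650 g(21,-1)=298452 g(21,1)=332367 g(21,3)=287945 g(21,5)=202160 g(21,7)=116070 g(21,9)=54243 g(21,11)=20348 g(21,13)=5985 g(21,15)=1330 g(21,17)=210 g(21,19)=21 g(21,21)=1
t=22: g(22,-4)=177650 g(22,-2)=476102 g(22,0)=630819 g(22,2)=620312 g(22,4)=490105 g(22,6)=318230 g(22,8)=170313 g(22,10)=74591 g(22,12)=26333 g(22,14)=7315 g(22,16)=1540 g(22,18)=231 g(22,20)=22 g(22,22)=1
t=23: g(23,-3)=653752 g(23,-1)=1106921 g(23,1)=1251131 g(23,3)=1110417 g(23,5)=808335 g(23,7)=488543 g(23,9)=244904 g(23,11)=100924 g(23,13)=33648 g(23,15)=8855 g(23,17)=1771 g(23,19)=253 g(23,21)=23 g(23,23)=1
t=24: g(24,-4)=653752 g(24,-2)=1760673 g(24,0)=2358052 g(24,2)=2361548 g(24,4)=1918752 g(24,6)=1296878 g(24,8)=733447 g(24,10)=345828 g(24,12)=134572 g(24,14)=42503 g(24,16)=10626 g(24,18)=2024 g(24,20)=276 g(24,22)=24 g(24,24)=1
t=25: g(25,-3)=2414425 g(25,-1)=4118725 g(25,1)=4719600 g(25,3)=4280300 g(25,5)=3215630 g(25,7)=2030325 g(25,9)=1079275 g(25,11)=480400 g(25,13)=177075 g(25,15)=53129 g(25,17)=12650 g(25,19)=2300 g(25,21)=300 g(25,23)=25 g(25,25)=1
t=26: g(26,-4)=2414425 g(26,-2)=6533150 g(26,0)=8838325 g(26,2)=8999900 g(26,4)=7495930 g(26,6)=5245955 g(26,8)=3109600 g(26,10)=1559675 g(26,12)=657475 g(26,14)=230204 g(26,16)=65779 g(26,18)=14950 g(26,20)=2600 g(26,22)=325 g(26,24)=26 g(26,26)=1
t=27: g(27,-3)=8947575 g(27,-1)=15371475 g(27,1)=17838225 g(27,3)=16495830 g(27,5)=12741885 g(27,7)=8355555 g(27,9)=4669275 g(27,11)=2217150 g(27,13)=887679 g(27,15)=295983 g(27,17)=80729 g(27,19)=17550 g(27,21)=2925 g(27,23)=351 g(27,25)=27 g(27,27)=1
t=28: g(28,-4)=8947575 g(28,-2)=24319050 g(28,0)=33209700 g(28,2)=34334055 g(28,4)=29237715 g(28,6)=21097440 g(28,8)=13024830 g(28,10)=6886425 g(28,12)=3104829 g(28,14)=1183662 g(28,16)=376712 g(28,18)=98279 g(28,20)=20475 g(28,22)=3276 g(28,24)=378 g(28,26)=28 g(28,28)=1
t=29: g(29,-3)=33266625 g(29,-1)=57528750 g(29,1)=67543755 g(29,3)=63571770 g(29,5)=50335155 g(29,7)=34122270 g(29,9)=19911255 g(29,11)=9991254 g(29,13)=4288491 g(29,15)=1560374 g(29,17)=474991 g(29,19)=118754 g(29,21)=23751 g(29,23)=3654 g(29,25)=406 g(29,27)=29 g(29,29)=1
Paths never hitting -5: Σ_s g(29,s) = 342741285
Paths hitting -5: 2^29 - 342741285 = 194129627
P = 194129627/536870912 = 194129627/536870912

Answer: 194129627/536870912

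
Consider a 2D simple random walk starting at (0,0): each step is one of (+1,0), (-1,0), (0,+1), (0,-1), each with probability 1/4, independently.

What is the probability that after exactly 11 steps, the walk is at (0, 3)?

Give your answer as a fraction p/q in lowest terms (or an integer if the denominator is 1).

Answer: 27225/1048576

Derivation:
Let h be the number of horizontal steps (so 11-h are vertical). To end at (0,3) need (h+0)/2 right-steps and ((11-h)+3)/2 up-steps.
Sum over h with 0 ≤ h ≤ 8, h ≡ 0 (mod 2), 11-h ≡ 1 (mod 2):
h=0: C(11,0)·C(0,0)·C(11,7) = 1·1·330 = 330
h=2: C(11,2)·C(2,1)·C(9,6) = 55·2·84 = 9240
h=4: C(11,4)·C(4,2)·C(7,5) = 330·6·21 = 41580
h=6: C(11,6)·C(6,3)·C(5,4) = 462·20·5 = 46200
h=8: C(11,8)·C(8,4)·C(3,3) = 165·70·1 = 11550
Total favorable: 108900
Total paths: 4^11 = 4194304
P = 108900/4194304 = 27225/1048576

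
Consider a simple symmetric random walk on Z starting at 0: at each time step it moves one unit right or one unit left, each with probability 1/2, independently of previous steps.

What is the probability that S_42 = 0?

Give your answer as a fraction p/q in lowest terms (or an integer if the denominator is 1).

To return to 0 after 42 steps: need exactly 21 steps of +1 and 21 of -1.
Favorable paths: C(42,21) = 538257874440
Total paths: 2^42 = 4398046511104
P = 538257874440/4398046511104 = 67282234305/549755813888

Answer: 67282234305/549755813888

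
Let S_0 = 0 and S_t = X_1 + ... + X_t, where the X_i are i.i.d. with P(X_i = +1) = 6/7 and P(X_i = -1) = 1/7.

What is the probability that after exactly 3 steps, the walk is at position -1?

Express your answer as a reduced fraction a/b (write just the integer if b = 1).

Answer: 18/343

Derivation:
To reach position -1 after 3 steps: need 1 step of +1 and 2 steps of -1.
Number of such sequences: C(3,1) = 3
Each has probability (6/7)^1 · (1/7)^2 = 6/343
P = 3 · 6/343 = 18/343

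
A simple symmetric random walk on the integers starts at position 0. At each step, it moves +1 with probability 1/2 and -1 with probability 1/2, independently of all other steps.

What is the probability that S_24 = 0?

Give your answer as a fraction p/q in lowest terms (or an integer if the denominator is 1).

To return to 0 after 24 steps: need exactly 12 steps of +1 and 12 of -1.
Favorable paths: C(24,12) = 2704156
Total paths: 2^24 = 16777216
P = 2704156/16777216 = 676039/4194304

Answer: 676039/4194304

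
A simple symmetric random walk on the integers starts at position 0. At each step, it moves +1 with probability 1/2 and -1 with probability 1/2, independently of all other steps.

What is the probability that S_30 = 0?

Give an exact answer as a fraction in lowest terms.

To return to 0 after 30 steps: need exactly 15 steps of +1 and 15 of -1.
Favorable paths: C(30,15) = 155117520
Total paths: 2^30 = 1073741824
P = 155117520/1073741824 = 9694845/67108864

Answer: 9694845/67108864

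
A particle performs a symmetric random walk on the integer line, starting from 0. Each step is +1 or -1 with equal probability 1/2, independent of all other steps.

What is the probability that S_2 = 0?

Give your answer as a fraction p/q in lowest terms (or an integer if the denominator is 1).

To return to 0 after 2 steps: need exactly 1 step of +1 and 1 of -1.
Favorable paths: C(2,1) = 2
Total paths: 2^2 = 4
P = 2/4 = 1/2

Answer: 1/2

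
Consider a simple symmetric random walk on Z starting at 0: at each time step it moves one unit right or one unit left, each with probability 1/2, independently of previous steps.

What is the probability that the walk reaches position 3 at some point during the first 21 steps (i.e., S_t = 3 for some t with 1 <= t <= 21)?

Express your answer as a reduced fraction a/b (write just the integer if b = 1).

Count via complement. Let g(t,s) = #length-t paths at position s with S_1..S_t all ≠ 3.
g(t,s) = g(t-1,s-1) + g(t-1,s+1) for s ≠ 3; g(t,3) = 0.
t=0: g(0,0)=1
t=1: g(1,-1)=1 g(1,1)=1
t=2: g(2,-2)=1 g(2,0)=2 g(2,2)=1
t=3: g(3,-3)=1 g(3,-1)=3 g(3,1)=3
t=4: g(4,-4)=1 g(4,-2)=4 g(4,0)=6 g(4,2)=3
t=5: g(5,-5)=1 g(5,-3)=5 g(5,-1)=10 g(5,1)=9
t=6: g(6,-6)=1 g(6,-4)=6 g(6,-2)=15 g(6,0)=19 g(6,2)=9
t=7: g(7,-7)=1 g(7,-5)=7 g(7,-3)=21 g(7,-1)=34 g(7,1)=28
t=8: g(8,-8)=1 g(8,-6)=8 g(8,-4)=28 g(8,-2)=55 g(8,0)=62 g(8,2)=28
t=9: g(9,-9)=1 g(9,-7)=9 g(9,-5)=36 g(9,-3)=83 g(9,-1)=117 g(9,1)=90
t=10: g(10,-10)=1 g(10,-8)=10 g(10,-6)=45 g(10,-4)=119 g(10,-2)=200 g(10,0)=207 g(10,2)=90
t=11: g(11,-11)=1 g(11,-9)=11 g(11,-7)=55 g(11,-5)=164 g(11,-3)=319 g(11,-1)=407 g(11,1)=297
t=12: g(12,-12)=1 g(12,-10)=12 g(12,-8)=66 g(12,-6)=219 g(12,-4)=483 g(12,-2)=726 g(12,0)=704 g(12,2)=297
t=13: g(13,-13)=1 g(13,-11)=13 g(13,-9)=78 g(13,-7)=285 g(13,-5)=702 g(13,-3)=1209 g(13,-1)=1430 g(13,1)=1001
t=14: g(14,-14)=1 g(14,-12)=14 g(14,-10)=91 g(14,-8)=363 g(14,-6)=987 g(14,-4)=1911 g(14,-2)=2639 g(14,0)=2431 g(14,2)=1001
t=15: g(15,-15)=1 g(15,-13)=15 g(15,-11)=105 g(15,-9)=454 g(15,-7)=1350 g(15,-5)=2898 g(15,-3)=4550 g(15,-1)=5070 g(15,1)=3432
t=16: g(16,-16)=1 g(16,-14)=16 g(16,-12)=120 g(16,-10)=559 g(16,-8)=1804 g(16,-6)=4248 g(16,-4)=7448 g(16,-2)=9620 g(16,0)=8502 g(16,2)=3432
t=17: g(17,-17)=1 g(17,-15)=17 g(17,-13)=136 g(17,-11)=679 g(17,-9)=2363 g(17,-7)=6052 g(17,-5)=11696 g(17,-3)=17068 g(17,-1)=18122 g(17,1)=11934
t=18: g(18,-18)=1 g(18,-16)=18 g(18,-14)=153 g(18,-12)=815 g(18,-10)=3042 g(18,-8)=8415 g(18,-6)=17748 g(18,-4)=28764 g(18,-2)=35190 g(18,0)=30056 g(18,2)=11934
t=19: g(19,-19)=1 g(19,-17)=19 g(19,-15)=171 g(19,-13)=968 g(19,-11)=3857 g(19,-9)=11457 g(19,-7)=26163 g(19,-5)=46512 g(19,-3)=63954 g(19,-1)=65246 g(19,1)=41990
t=20: g(20,-20)=1 g(20,-18)=20 g(20,-16)=190 g(20,-14)=1139 g(20,-12)=4825 g(20,-10)=15314 g(20,-8)=37620 g(20,-6)=72675 g(20,-4)=110466 g(20,-2)=129200 g(20,0)=107236 g(20,2)=41990
t=21: g(21,-21)=1 g(21,-19)=21 g(21,-17)=210 g(21,-15)=1329 g(21,-13)=5964 g(21,-11)=20139 g(21,-9)=52934 g(21,-7)=110295 g(21,-5)=183141 g(21,-3)=239666 g(21,-1)=236436 g(21,1)=149226
Paths never hitting 3: Σ_s g(21,s) = 999362
Paths hitting 3: 2^21 - 999362 = 1097790
P = 1097790/2097152 = 548895/1048576

Answer: 548895/1048576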